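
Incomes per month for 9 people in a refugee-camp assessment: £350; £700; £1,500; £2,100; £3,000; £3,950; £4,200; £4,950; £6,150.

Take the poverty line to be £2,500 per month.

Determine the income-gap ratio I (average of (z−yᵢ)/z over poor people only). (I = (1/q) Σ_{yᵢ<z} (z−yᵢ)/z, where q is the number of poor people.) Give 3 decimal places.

0.535

Poor units: £350, £700, £1,500, £2,100 (q = 4 of N = 9).
Shortfall ratios (z−y)/z: 0.8600, 0.7200, 0.4000, 0.1600; sum = 2.140000.
I averages over the q = 4 poor units only: 2.140000 / 4 = 0.535.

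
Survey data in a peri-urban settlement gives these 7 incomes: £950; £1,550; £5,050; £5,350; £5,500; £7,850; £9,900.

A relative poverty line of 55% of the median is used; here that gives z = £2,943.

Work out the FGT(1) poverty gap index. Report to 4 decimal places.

0.1644

Below z: £950, £1,550 (q = 2 of N = 7).
Shortfall ratios: (2943−950)/2943 = 0.6772; (2943−1550)/2943 = 0.4733.
Sum of shortfalls = 1.150527; P₁ averages over all N: 1.150527 / 7 = 0.1644.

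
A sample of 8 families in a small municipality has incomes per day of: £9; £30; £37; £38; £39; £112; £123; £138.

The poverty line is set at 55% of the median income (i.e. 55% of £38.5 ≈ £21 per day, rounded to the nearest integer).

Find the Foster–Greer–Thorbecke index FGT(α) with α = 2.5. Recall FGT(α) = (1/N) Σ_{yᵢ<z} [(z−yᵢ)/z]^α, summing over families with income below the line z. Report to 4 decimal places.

0.0309

Poor units: £9 (q = 1 of N = 8).
Shortfall ratios: (21−9)/21 = 0.5714.
Raised to α = 2.5: 0.24683.
Sum = 0.246834; FGT(2.5) = 0.246834 / 8 = 0.0309.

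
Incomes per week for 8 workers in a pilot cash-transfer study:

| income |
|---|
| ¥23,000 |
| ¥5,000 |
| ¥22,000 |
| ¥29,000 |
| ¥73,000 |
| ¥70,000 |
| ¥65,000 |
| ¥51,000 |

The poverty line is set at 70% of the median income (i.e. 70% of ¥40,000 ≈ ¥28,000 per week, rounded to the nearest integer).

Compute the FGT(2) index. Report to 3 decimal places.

0.094

Poor units: ¥5,000, ¥22,000, ¥23,000 (q = 3 of N = 8).
Relative gaps: (28000−5000)/28000 = 0.8214; (28000−22000)/28000 = 0.2143; (28000−23000)/28000 = 0.1786.
Squared: 0.6747; 0.0459; 0.0319.
Sum = 0.752551; P₂ = 0.752551 / 8 = 0.094.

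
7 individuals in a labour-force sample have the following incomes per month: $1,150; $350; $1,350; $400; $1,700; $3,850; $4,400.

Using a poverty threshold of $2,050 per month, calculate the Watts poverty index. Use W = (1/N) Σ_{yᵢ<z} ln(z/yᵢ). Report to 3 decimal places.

0.655

Incomes under z: $350, $400, $1,150, $1,350, $1,700 (q = 5 of N = 7).
Log gaps: ln(2050/350) = 1.7677; ln(2050/400) = 1.6341; ln(2050/1150) = 0.5781; ln(2050/1350) = 0.4177; ln(2050/1700) = 0.1872.
W = 4.584817 / 7 = 0.655.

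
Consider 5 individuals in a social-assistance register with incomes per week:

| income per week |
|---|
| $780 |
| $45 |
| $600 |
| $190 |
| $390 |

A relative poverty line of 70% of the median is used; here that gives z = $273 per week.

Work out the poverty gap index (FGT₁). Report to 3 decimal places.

0.228

Below the line: $45, $190 (q = 2 of N = 5).
Normalized shortfalls: (273−45)/273 = 0.8352; (273−190)/273 = 0.3040.
Σ = 1.139194. Dividing by the full population N = 5 gives P₁ = 0.228.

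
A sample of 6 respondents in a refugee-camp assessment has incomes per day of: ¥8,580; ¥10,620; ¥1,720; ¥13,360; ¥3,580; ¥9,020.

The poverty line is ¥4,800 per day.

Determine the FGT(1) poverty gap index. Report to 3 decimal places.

Incomes under z: ¥1,720, ¥3,580 (q = 2 of N = 6).
Normalized shortfalls: (4800−1720)/4800 = 0.6417; (4800−3580)/4800 = 0.2542.
Σ = 0.895833. Dividing by the full population N = 6 gives P₁ = 0.149.

0.149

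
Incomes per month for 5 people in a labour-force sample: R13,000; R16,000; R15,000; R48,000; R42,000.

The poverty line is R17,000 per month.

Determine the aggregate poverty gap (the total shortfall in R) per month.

R7,000

Below the line: R13,000, R15,000, R16,000 (q = 3 of N = 5).
Individual gaps: 17000−13000 = 4000; 17000−15000 = 2000; 17000−16000 = 1000.
Aggregate gap = R7,000.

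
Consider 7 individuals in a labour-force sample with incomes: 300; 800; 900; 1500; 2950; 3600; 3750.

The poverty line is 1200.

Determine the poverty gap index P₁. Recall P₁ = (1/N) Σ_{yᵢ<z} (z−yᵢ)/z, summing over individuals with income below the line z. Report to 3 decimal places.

0.190

Below z: 300, 800, 900 (q = 3 of N = 7).
Shortfall ratios: (1200−300)/1200 = 0.7500; (1200−800)/1200 = 0.3333; (1200−900)/1200 = 0.2500.
Σ = 1.333333. Dividing by the full population N = 7 gives P₁ = 0.190.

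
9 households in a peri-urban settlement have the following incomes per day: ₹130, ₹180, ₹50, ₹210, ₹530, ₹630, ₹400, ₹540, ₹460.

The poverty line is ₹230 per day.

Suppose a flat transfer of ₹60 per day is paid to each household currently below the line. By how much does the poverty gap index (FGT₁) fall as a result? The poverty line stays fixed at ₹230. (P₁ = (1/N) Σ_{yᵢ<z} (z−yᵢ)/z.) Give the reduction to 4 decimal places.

Before: below the line — ₹50, ₹130, ₹180, ₹210; poverty gap index (FGT₁) = 0.169082.
After the ₹60 transfer: below the line — ₹110, ₹190; poverty gap index (FGT₁) = 0.077295.
Reduction = 0.169082 − 0.077295 = 0.0918.

0.0918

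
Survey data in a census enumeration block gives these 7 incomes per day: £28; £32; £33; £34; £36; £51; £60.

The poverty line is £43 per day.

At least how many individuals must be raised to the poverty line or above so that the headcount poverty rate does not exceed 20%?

Currently q = 5 of N = 7 are below the line (H = 0.714).
A headcount ratio of at most 20% allows at most ⌊0.20 × 7⌋ = 1 poor individuals.
So at least 5 − 1 = 4 must be lifted.

4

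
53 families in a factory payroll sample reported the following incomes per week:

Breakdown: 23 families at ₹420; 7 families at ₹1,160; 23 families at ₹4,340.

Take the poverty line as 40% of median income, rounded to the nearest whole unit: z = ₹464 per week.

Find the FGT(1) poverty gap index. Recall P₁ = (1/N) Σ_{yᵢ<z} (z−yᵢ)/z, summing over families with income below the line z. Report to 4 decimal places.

0.0412

Poor units: 23×₹420 (q = 23 of N = 53).
Relative gaps: (464−420)/464 = 0.0948 (×23).
Sum of shortfalls = 2.181034; P₁ averages over all N: 2.181034 / 53 = 0.0412.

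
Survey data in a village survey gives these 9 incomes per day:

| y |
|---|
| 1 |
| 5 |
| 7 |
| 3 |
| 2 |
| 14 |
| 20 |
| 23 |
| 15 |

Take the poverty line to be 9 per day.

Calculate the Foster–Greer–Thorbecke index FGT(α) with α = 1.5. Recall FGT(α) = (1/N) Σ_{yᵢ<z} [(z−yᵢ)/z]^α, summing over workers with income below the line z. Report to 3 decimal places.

Below z: 1, 2, 3, 5, 7 (q = 5 of N = 9).
Normalized shortfalls: (9−1)/9 = 0.8889; (9−2)/9 = 0.7778; (9−3)/9 = 0.6667; (9−5)/9 = 0.4444; (9−7)/9 = 0.2222.
Raised to α = 1.5: 0.83805; 0.68594; 0.54433; 0.29630; 0.10476.
Sum = 2.469372; FGT(1.5) = 2.469372 / 9 = 0.274.

0.274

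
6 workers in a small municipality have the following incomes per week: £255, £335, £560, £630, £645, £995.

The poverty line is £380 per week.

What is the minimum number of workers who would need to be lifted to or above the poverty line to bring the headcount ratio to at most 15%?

2

Currently q = 2 of N = 6 are below the line (H = 0.333).
A headcount ratio of at most 15% allows at most ⌊0.15 × 6⌋ = 0 poor workers.
So at least 2 − 0 = 2 must be lifted.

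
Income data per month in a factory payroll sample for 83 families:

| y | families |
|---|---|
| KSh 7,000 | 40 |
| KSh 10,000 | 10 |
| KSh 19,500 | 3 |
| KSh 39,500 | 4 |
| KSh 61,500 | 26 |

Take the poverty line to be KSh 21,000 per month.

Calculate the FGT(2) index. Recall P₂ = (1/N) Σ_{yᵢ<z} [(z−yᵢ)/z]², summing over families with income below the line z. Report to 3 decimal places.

Below the line: 40×KSh 7,000, 10×KSh 10,000, 3×KSh 19,500 (q = 53 of N = 83).
Gap ratios (z−y)/z: (21000−7000)/21000 = 0.6667 (×40); (21000−10000)/21000 = 0.5238 (×10); (21000−19500)/21000 = 0.0714 (×3).
Squared: 0.4444 (×40); 0.2744 (×10); 0.0051 (×3).
Sum = 20.536848; P₂ = 20.536848 / 83 = 0.247.

0.247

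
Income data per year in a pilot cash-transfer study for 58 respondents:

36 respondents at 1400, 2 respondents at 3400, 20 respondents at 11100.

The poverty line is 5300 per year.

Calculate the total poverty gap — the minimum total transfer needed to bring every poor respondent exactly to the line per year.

Below z: 36×1400, 2×3400 (q = 38 of N = 58).
Individual gaps: 36×(5300−1400) = 140400; 2×(5300−3400) = 3800.
Aggregate gap = 144200.

144200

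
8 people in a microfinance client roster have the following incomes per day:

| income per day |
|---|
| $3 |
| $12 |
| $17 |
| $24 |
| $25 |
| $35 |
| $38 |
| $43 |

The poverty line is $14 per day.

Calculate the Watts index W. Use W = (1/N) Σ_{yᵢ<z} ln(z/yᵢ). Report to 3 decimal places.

0.212

Poor units: $3, $12 (q = 2 of N = 8).
Log gaps: ln(14/3) = 1.5404; ln(14/12) = 0.1542.
W = 1.694596 / 8 = 0.212.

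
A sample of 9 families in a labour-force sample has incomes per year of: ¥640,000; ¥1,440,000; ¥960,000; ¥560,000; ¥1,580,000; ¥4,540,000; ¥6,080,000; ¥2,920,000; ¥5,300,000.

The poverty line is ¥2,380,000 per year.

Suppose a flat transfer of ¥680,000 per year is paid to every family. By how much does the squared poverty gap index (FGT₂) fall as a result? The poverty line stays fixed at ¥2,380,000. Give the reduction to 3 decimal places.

Before: below the line — ¥560,000, ¥640,000, ¥960,000, ¥1,440,000, ¥1,580,000; squared poverty gap index (FGT₂) = 0.19380.
After the ¥680,000 transfer: below the line — ¥1,240,000, ¥1,320,000, ¥1,640,000, ¥2,120,000, ¥2,260,000; squared poverty gap index (FGT₂) = 0.05988.
Reduction = 0.19380 − 0.05988 = 0.134.

0.134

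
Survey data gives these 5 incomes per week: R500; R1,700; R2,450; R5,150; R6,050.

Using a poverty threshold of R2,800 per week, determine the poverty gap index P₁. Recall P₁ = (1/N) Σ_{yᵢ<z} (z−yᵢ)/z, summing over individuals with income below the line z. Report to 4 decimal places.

Below the line: R500, R1,700, R2,450 (q = 3 of N = 5).
Relative gaps: (2800−500)/2800 = 0.8214; (2800−1700)/2800 = 0.3929; (2800−2450)/2800 = 0.1250.
Σ = 1.339286. Dividing by the full population N = 5 gives P₁ = 0.2679.

0.2679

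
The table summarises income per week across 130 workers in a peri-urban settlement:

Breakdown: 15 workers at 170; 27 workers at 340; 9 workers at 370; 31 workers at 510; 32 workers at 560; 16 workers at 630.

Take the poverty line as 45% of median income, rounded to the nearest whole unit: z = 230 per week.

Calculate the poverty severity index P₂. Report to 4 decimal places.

0.0079

Below z: 15×170 (q = 15 of N = 130).
Normalized shortfalls: (230−170)/230 = 0.2609 (×15).
Squared: 0.0681 (×15).
Sum = 1.020794; P₂ = 1.020794 / 130 = 0.0079.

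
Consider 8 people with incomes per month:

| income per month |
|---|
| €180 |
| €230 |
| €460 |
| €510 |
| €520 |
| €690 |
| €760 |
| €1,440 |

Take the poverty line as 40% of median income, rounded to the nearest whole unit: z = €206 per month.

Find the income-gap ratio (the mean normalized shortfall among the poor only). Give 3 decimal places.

0.126

Poor units: €180 (q = 1 of N = 8).
Relative gaps: 0.1262; sum = 0.126214.
I averages over the q = 1 poor units only: 0.126214 / 1 = 0.126.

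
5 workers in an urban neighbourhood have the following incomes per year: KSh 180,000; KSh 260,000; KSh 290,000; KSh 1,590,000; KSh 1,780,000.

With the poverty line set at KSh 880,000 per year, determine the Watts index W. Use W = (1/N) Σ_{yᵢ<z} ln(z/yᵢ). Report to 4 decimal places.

Poor units: KSh 180,000, KSh 260,000, KSh 290,000 (q = 3 of N = 5).
ln(z/y) terms: ln(880000/180000) = 1.5870; ln(880000/260000) = 1.2192; ln(880000/290000) = 1.1100.
W = 3.916246 / 5 = 0.7832.

0.7832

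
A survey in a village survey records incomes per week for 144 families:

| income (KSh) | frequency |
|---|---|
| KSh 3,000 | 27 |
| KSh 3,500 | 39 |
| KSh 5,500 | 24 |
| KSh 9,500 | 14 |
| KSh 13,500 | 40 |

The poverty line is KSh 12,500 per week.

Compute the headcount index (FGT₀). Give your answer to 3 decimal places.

104 of the 144 families have income below KSh 12,500.
H = 104/144 = 0.722.

0.722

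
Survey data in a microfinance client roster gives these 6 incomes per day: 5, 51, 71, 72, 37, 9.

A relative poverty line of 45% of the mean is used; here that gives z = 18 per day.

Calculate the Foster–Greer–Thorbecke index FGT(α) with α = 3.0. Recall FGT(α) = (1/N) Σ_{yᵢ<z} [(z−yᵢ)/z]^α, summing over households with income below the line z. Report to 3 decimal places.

Below the line: 5, 9 (q = 2 of N = 6).
Normalized shortfalls: (18−5)/18 = 0.7222; (18−9)/18 = 0.5000.
Raised to α = 3.0: 0.37671; 0.12500.
Sum = 0.501715; FGT(3.0) = 0.501715 / 6 = 0.084.

0.084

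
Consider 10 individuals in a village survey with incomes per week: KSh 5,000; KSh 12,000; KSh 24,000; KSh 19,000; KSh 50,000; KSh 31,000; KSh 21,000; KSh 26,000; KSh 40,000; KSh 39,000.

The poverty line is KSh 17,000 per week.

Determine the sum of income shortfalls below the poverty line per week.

KSh 17,000

Poor units: KSh 5,000, KSh 12,000 (q = 2 of N = 10).
Individual gaps: 17000−5000 = 12000; 17000−12000 = 5000.
Aggregate gap = KSh 17,000.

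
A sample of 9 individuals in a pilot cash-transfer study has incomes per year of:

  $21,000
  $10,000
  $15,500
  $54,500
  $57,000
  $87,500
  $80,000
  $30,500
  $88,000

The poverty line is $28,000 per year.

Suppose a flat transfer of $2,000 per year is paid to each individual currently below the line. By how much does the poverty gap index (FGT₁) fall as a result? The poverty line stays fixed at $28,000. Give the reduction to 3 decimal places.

Before: below the line — $10,000, $15,500, $21,000; poverty gap index (FGT₁) = 0.14881.
After the $2,000 transfer: below the line — $12,000, $17,500, $23,000; poverty gap index (FGT₁) = 0.12500.
Reduction = 0.14881 − 0.12500 = 0.024.

0.024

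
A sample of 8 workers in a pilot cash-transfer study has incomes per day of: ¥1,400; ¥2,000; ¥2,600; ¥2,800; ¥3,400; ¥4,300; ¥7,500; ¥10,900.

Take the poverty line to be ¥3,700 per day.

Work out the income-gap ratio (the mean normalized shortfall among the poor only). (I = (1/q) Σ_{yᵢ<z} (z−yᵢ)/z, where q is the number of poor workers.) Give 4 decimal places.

0.3405

Poor units: ¥1,400, ¥2,000, ¥2,600, ¥2,800, ¥3,400 (q = 5 of N = 8).
Shortfall ratios (z−y)/z: 0.6216, 0.4595, 0.2973, 0.2432, 0.0811; sum = 1.702703.
I averages over the q = 5 poor units only: 1.702703 / 5 = 0.3405.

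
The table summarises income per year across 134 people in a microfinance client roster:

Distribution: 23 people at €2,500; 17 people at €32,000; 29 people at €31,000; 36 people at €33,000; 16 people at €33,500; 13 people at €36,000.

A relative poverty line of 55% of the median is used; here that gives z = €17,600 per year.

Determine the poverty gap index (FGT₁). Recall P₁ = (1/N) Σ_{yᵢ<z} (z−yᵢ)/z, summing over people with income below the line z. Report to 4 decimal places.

0.1473

Below the line: 23×€2,500 (q = 23 of N = 134).
Normalized shortfalls: (17600−2500)/17600 = 0.8580 (×23).
Sum of shortfalls = 19.732955; P₁ averages over all N: 19.732955 / 134 = 0.1473.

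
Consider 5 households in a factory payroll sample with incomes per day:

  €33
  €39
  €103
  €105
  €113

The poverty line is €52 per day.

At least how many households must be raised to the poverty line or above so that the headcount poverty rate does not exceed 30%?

1

Currently q = 2 of N = 5 are below the line (H = 0.400).
A headcount ratio of at most 30% allows at most ⌊0.30 × 5⌋ = 1 poor households.
So at least 2 − 1 = 1 must be lifted.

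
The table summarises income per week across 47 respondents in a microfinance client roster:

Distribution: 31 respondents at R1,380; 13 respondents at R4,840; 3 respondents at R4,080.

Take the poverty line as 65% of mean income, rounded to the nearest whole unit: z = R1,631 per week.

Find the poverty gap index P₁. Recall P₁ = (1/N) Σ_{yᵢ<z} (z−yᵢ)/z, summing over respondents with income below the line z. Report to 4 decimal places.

0.1015

Poor units: 31×R1,380 (q = 31 of N = 47).
Shortfall ratios: (1631−1380)/1631 = 0.1539 (×31).
Sum of shortfalls = 4.770693; P₁ averages over all N: 4.770693 / 47 = 0.1015.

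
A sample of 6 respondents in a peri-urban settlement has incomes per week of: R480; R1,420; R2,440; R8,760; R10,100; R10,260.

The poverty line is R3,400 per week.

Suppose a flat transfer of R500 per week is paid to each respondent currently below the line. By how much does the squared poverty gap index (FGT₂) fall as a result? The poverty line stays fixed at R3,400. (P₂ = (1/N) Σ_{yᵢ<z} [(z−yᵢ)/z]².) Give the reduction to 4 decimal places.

0.0737

Before: below the line — R480, R1,420, R2,440; squared poverty gap index (FGT₂) = 0.192739.
After the R500 transfer: below the line — R980, R1,920, R2,940; squared poverty gap index (FGT₂) = 0.119066.
Reduction = 0.192739 − 0.119066 = 0.0737.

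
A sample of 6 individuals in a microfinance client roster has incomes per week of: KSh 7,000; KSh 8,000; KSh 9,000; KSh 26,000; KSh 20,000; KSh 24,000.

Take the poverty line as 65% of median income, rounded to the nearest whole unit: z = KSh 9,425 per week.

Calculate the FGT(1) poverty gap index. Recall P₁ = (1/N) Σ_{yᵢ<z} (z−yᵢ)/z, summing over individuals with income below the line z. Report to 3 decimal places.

Poor units: KSh 7,000, KSh 8,000, KSh 9,000 (q = 3 of N = 6).
Normalized shortfalls: (9425−7000)/9425 = 0.2573; (9425−8000)/9425 = 0.1512; (9425−9000)/9425 = 0.0451.
Sum of shortfalls = 0.453581; P₁ averages over all N: 0.453581 / 6 = 0.076.

0.076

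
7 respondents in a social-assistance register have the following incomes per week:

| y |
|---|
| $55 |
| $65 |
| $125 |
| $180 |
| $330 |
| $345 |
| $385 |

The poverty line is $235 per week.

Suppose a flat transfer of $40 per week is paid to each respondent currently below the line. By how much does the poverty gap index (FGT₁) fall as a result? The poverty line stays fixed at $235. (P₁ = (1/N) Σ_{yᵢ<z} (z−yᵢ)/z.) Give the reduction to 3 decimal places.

Before: below the line — $55, $65, $125, $180; poverty gap index (FGT₁) = 0.31307.
After the $40 transfer: below the line — $95, $105, $165, $220; poverty gap index (FGT₁) = 0.21581.
Reduction = 0.31307 − 0.21581 = 0.097.

0.097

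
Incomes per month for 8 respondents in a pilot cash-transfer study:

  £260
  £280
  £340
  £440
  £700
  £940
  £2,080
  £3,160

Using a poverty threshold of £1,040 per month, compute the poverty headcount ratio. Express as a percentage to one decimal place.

75.0%

6 of the 8 respondents have income below £1,040.
H = 6/8 = 75.0%.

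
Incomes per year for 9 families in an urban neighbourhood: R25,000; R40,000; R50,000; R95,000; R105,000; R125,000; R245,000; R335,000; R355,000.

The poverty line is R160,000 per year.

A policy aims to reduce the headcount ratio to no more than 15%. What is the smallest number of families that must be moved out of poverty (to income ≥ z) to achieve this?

5

Currently q = 6 of N = 9 are below the line (H = 0.667).
A headcount ratio of at most 15% allows at most ⌊0.15 × 9⌋ = 1 poor families.
So at least 6 − 1 = 5 must be lifted.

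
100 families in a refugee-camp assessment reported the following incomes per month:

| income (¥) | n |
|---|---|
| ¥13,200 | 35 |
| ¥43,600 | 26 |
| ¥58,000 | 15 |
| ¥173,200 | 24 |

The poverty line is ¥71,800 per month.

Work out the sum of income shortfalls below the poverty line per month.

¥2,991,200

Poor units: 35×¥13,200, 26×¥43,600, 15×¥58,000 (q = 76 of N = 100).
Individual gaps: 35×(71800−13200) = 2051000; 26×(71800−43600) = 733200; 15×(71800−58000) = 207000.
Aggregate gap = ¥2,991,200.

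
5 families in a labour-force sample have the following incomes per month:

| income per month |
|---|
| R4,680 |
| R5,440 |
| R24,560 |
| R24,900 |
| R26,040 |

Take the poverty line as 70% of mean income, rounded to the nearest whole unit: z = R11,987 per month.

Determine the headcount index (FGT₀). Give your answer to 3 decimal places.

2 of the 5 families have income below R11,987.
H = 2/5 = 0.400.

0.400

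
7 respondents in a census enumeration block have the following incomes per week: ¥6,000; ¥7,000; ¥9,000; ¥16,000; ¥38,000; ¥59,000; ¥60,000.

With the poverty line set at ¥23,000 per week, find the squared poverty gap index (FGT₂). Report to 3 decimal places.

Below the line: ¥6,000, ¥7,000, ¥9,000, ¥16,000 (q = 4 of N = 7).
Relative gaps: (23000−6000)/23000 = 0.7391; (23000−7000)/23000 = 0.6957; (23000−9000)/23000 = 0.6087; (23000−16000)/23000 = 0.3043.
Squared: 0.5463; 0.4839; 0.3705; 0.0926.
Sum = 1.493384; P₂ = 1.493384 / 7 = 0.213.

0.213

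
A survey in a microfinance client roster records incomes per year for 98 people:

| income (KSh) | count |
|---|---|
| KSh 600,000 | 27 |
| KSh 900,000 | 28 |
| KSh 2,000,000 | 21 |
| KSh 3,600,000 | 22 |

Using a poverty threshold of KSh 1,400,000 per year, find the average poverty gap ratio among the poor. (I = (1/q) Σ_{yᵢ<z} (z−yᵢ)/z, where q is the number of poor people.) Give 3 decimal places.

0.462

Below z: 27×KSh 600,000, 28×KSh 900,000 (q = 55 of N = 98).
Shortfall ratios (z−y)/z: 0.5714 (×27), 0.3571 (×28); sum = 25.428571.
I averages over the q = 55 poor units only: 25.428571 / 55 = 0.462.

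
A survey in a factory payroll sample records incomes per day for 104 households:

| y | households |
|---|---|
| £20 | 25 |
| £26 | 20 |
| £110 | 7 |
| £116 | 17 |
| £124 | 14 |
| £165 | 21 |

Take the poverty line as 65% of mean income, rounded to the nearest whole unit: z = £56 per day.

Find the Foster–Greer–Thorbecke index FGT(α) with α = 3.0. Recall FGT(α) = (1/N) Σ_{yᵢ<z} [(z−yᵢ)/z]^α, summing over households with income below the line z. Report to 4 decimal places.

Incomes under z: 25×£20, 20×£26 (q = 45 of N = 104).
Relative gaps: (56−20)/56 = 0.6429 (×25); (56−26)/56 = 0.5357 (×20).
Raised to α = 3.0: 0.26567 (×25); 0.15374 (×20).
Sum = 9.716655; FGT(3.0) = 9.716655 / 104 = 0.0934.

0.0934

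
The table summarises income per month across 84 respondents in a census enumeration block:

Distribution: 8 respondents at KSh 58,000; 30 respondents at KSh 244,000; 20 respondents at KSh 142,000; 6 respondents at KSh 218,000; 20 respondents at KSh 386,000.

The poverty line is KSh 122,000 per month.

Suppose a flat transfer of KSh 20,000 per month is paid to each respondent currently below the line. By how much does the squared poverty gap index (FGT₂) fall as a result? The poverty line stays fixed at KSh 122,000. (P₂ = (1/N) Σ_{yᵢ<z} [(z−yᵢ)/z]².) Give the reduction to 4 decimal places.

Before: below the line — 8×KSh 58,000; squared poverty gap index (FGT₂) = 0.026209.
After the KSh 20,000 transfer: below the line — 8×KSh 78,000; squared poverty gap index (FGT₂) = 0.012388.
Reduction = 0.026209 − 0.012388 = 0.0138.

0.0138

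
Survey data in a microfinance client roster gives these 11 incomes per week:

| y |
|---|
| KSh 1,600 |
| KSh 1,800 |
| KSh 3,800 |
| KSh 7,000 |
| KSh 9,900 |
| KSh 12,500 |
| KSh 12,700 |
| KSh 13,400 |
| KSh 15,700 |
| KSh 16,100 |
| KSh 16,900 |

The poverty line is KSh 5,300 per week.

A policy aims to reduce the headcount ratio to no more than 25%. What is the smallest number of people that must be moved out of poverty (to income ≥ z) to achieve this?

1

3 of the 11 people are poor, so H = 3/11 = 0.273.
A headcount ratio of at most 25% allows at most ⌊0.25 × 11⌋ = 2 poor people.
So at least 3 − 2 = 1 must be lifted.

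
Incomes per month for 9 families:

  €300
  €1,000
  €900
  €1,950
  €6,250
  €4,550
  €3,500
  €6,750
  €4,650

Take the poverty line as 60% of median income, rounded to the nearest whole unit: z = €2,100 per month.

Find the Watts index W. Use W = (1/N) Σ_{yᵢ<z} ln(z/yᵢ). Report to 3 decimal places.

Poor units: €300, €900, €1,000, €1,950 (q = 4 of N = 9).
Log shortfalls: ln(2100/300) = 1.9459; ln(2100/900) = 0.8473; ln(2100/1000) = 0.7419; ln(2100/1950) = 0.0741.
W = 3.609253 / 9 = 0.401.

0.401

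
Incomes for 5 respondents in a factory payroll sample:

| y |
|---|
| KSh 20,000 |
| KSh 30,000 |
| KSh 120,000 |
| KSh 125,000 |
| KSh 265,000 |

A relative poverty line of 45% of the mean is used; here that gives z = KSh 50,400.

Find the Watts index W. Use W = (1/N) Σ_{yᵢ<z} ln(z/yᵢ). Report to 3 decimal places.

0.289

Incomes under z: KSh 20,000, KSh 30,000 (q = 2 of N = 5).
ln(z/y) terms: ln(50400/20000) = 0.9243; ln(50400/30000) = 0.5188.
W = 1.443053 / 5 = 0.289.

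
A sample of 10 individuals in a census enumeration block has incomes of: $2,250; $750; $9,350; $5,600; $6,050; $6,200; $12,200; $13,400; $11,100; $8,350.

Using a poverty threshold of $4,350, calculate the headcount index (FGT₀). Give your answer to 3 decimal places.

0.200

2 of the 10 individuals have income below $4,350.
H = 2/10 = 0.200.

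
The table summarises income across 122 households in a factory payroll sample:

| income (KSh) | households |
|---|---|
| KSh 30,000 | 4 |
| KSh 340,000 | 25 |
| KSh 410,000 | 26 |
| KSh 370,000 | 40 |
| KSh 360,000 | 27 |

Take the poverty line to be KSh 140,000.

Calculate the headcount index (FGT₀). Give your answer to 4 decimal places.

4 of the 122 households have income below KSh 140,000.
H = 4/122 = 0.0328.

0.0328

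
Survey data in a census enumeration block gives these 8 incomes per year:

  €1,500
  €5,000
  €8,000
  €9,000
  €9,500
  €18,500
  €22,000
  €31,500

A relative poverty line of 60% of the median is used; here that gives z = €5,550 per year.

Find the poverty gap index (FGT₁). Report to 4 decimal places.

0.1036

Incomes under z: €1,500, €5,000 (q = 2 of N = 8).
Gap ratios (z−y)/z: (5550−1500)/5550 = 0.7297; (5550−5000)/5550 = 0.0991.
Sum of shortfalls = 0.828829; P₁ averages over all N: 0.828829 / 8 = 0.1036.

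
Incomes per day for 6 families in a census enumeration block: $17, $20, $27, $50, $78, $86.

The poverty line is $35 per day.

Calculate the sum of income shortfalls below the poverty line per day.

$41

Poor units: $17, $20, $27 (q = 3 of N = 6).
Individual gaps: 35−17 = 18; 35−20 = 15; 35−27 = 8.
Aggregate gap = $41.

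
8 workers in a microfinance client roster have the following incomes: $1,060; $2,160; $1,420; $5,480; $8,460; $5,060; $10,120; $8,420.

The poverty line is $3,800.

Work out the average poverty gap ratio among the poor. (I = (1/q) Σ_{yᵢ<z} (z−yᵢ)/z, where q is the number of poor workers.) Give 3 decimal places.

0.593

Below the line: $1,060, $1,420, $2,160 (q = 3 of N = 8).
Relative gaps: 0.7211, 0.6263, 0.4316; sum = 1.778947.
The income-gap ratio divides by q (the poor only): 1.778947 / 3 = 0.593.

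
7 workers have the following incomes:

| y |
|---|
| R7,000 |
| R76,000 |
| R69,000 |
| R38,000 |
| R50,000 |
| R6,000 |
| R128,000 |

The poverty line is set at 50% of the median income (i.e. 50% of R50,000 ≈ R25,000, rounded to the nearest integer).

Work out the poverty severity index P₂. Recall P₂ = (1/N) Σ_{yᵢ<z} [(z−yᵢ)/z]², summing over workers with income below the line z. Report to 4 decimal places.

0.1566

Below the line: R6,000, R7,000 (q = 2 of N = 7).
Gap ratios (z−y)/z: (25000−6000)/25000 = 0.7600; (25000−7000)/25000 = 0.7200.
Squared: 0.5776; 0.5184.
Sum = 1.096000; P₂ = 1.096000 / 7 = 0.1566.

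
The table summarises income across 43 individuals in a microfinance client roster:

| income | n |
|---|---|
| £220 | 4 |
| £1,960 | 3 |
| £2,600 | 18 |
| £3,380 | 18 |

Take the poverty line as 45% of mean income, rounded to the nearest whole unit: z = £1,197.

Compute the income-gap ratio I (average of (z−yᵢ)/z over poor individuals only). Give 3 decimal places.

Below the line: 4×£220 (q = 4 of N = 43).
Relative gaps: 0.8162 (×4); sum = 3.264829.
I averages over the q = 4 poor units only: 3.264829 / 4 = 0.816.

0.816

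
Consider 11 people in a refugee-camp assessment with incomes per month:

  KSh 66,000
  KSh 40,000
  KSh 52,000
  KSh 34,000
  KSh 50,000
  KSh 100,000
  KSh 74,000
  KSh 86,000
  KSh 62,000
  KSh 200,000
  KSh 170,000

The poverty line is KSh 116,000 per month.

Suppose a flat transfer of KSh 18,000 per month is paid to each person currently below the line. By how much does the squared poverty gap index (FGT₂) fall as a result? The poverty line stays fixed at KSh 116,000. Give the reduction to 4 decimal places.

Before: below the line — KSh 34,000, KSh 40,000, KSh 50,000, KSh 52,000, KSh 62,000, KSh 66,000, KSh 74,000, KSh 86,000, KSh 100,000; squared poverty gap index (FGT₂) = 0.197871.
After the KSh 18,000 transfer: below the line — KSh 52,000, KSh 58,000, KSh 68,000, KSh 70,000, KSh 80,000, KSh 84,000, KSh 92,000, KSh 104,000; squared poverty gap index (FGT₂) = 0.100800.
Reduction = 0.197871 − 0.100800 = 0.0971.

0.0971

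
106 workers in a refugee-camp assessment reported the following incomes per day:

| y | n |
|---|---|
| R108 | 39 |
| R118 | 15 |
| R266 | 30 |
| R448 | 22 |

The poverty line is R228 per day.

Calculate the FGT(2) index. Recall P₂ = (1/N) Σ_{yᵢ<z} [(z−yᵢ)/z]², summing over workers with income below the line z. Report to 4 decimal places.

0.1349

Poor units: 39×R108, 15×R118 (q = 54 of N = 106).
Normalized shortfalls: (228−108)/228 = 0.5263 (×39); (228−118)/228 = 0.4825 (×15).
Squared: 0.2770 (×39); 0.2328 (×15).
Sum = 14.294783; P₂ = 14.294783 / 106 = 0.1349.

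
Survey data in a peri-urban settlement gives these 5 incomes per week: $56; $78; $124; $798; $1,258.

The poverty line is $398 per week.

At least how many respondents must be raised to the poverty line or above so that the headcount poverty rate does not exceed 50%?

1

Currently q = 3 of N = 5 are below the line (H = 0.600).
A headcount ratio of at most 50% allows at most ⌊0.50 × 5⌋ = 2 poor respondents.
So at least 3 − 2 = 1 must be lifted.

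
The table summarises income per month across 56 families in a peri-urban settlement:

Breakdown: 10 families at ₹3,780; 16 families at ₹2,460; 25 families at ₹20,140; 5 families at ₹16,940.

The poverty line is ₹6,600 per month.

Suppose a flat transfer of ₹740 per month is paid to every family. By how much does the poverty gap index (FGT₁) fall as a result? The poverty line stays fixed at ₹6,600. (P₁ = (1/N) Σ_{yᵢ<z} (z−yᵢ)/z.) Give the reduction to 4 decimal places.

0.0521

Before: below the line — 16×₹2,460, 10×₹3,780; poverty gap index (FGT₁) = 0.255519.
After the ₹740 transfer: below the line — 16×₹3,200, 10×₹4,520; poverty gap index (FGT₁) = 0.203463.
Reduction = 0.255519 − 0.203463 = 0.0521.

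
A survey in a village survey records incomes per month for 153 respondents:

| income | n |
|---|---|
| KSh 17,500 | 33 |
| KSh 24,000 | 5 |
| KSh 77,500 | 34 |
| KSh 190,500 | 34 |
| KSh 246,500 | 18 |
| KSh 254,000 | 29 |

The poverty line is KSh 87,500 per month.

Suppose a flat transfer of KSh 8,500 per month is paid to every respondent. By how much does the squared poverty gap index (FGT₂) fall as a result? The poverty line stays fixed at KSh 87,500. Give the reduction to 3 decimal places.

0.039

Before: below the line — 33×KSh 17,500, 5×KSh 24,000, 34×KSh 77,500; squared poverty gap index (FGT₂) = 0.15815.
After the KSh 8,500 transfer: below the line — 33×KSh 26,000, 5×KSh 32,500, 34×KSh 86,000; squared poverty gap index (FGT₂) = 0.11953.
Reduction = 0.15815 − 0.11953 = 0.039.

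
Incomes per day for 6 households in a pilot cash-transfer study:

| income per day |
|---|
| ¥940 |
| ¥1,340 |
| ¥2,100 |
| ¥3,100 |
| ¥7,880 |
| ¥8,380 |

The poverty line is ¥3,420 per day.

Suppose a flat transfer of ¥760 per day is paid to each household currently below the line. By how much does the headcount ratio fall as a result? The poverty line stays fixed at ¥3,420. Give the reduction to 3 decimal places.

0.167

Before: below the line — ¥940, ¥1,340, ¥2,100, ¥3,100; headcount ratio = 0.66667.
After the ¥760 transfer: below the line — ¥1,700, ¥2,100, ¥2,860; headcount ratio = 0.50000.
Reduction = 0.66667 − 0.50000 = 0.167.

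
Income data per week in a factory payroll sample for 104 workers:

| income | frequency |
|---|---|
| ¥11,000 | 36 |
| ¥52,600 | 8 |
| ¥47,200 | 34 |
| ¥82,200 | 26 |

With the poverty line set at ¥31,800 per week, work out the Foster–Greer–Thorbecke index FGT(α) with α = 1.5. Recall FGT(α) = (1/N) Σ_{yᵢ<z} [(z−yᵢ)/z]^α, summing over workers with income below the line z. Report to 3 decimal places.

Poor units: 36×¥11,000 (q = 36 of N = 104).
Relative gaps: (31800−11000)/31800 = 0.6541 (×36).
Raised to α = 1.5: 0.52900 (×36).
Sum = 19.043941; FGT(1.5) = 19.043941 / 104 = 0.183.

0.183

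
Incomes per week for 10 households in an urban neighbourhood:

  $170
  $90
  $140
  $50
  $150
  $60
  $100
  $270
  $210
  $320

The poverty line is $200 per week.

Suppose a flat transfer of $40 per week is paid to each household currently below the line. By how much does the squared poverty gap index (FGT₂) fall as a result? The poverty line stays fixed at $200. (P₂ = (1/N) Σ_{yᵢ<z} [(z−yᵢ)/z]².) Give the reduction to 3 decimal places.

0.100

Before: below the line — $50, $60, $90, $100, $140, $150, $170; squared poverty gap index (FGT₂) = 0.17800.
After the $40 transfer: below the line — $90, $100, $130, $140, $180, $190; squared poverty gap index (FGT₂) = 0.07775.
Reduction = 0.17800 − 0.07775 = 0.100.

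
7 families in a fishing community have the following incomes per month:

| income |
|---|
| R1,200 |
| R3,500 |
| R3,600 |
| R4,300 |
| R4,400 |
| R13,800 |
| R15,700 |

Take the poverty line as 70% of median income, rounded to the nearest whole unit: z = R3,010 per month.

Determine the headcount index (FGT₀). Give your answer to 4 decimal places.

1 of the 7 families have income below R3,010.
H = 1/7 = 0.1429.

0.1429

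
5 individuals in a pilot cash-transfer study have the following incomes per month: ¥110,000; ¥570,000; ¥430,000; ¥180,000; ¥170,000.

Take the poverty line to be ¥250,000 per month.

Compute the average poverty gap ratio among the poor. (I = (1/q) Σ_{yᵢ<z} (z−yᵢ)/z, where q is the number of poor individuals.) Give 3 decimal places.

0.387

Below the line: ¥110,000, ¥170,000, ¥180,000 (q = 3 of N = 5).
Relative gaps: 0.5600, 0.3200, 0.2800; sum = 1.160000.
The income-gap ratio divides by q (the poor only): 1.160000 / 3 = 0.387.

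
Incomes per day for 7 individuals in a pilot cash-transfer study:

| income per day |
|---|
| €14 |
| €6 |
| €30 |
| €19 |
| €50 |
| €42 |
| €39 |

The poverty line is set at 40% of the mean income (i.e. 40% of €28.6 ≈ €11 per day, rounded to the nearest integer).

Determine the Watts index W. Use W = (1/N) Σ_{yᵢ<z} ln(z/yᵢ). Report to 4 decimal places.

Poor units: €6 (q = 1 of N = 7).
ln(z/y) terms: ln(11/6) = 0.6061.
W = 0.606136 / 7 = 0.0866.

0.0866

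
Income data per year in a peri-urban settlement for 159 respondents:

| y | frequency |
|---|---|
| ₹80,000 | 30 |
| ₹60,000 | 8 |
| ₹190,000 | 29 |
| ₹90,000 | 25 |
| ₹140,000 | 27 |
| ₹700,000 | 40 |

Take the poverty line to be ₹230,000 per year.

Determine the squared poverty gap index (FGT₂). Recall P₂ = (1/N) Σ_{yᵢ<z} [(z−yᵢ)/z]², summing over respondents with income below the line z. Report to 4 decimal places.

0.1975

Incomes under z: 8×₹60,000, 30×₹80,000, 25×₹90,000, 27×₹140,000, 29×₹190,000 (q = 119 of N = 159).
Normalized shortfalls: (230000−60000)/230000 = 0.7391 (×8); (230000−80000)/230000 = 0.6522 (×30); (230000−90000)/230000 = 0.6087 (×25); (230000−140000)/230000 = 0.3913 (×27); (230000−190000)/230000 = 0.1739 (×29).
Squared: 0.5463 (×8); 0.4253 (×30); 0.3705 (×25); 0.1531 (×27); 0.0302 (×29).
Sum = 31.404537; P₂ = 31.404537 / 159 = 0.1975.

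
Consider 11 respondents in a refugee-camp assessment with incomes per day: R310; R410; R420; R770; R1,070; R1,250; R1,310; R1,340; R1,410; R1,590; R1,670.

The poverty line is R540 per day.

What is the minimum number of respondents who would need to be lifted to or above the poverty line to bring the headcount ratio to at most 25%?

3 of the 11 respondents are poor, so H = 3/11 = 0.273.
A headcount ratio of at most 25% allows at most ⌊0.25 × 11⌋ = 2 poor respondents.
So at least 3 − 2 = 1 must be lifted.

1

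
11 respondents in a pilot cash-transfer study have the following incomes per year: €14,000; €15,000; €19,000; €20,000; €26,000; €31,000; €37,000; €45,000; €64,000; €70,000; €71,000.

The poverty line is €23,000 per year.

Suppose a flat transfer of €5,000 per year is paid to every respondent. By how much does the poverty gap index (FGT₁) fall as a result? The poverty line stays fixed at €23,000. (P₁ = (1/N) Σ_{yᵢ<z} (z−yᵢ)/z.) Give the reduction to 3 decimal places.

Before: below the line — €14,000, €15,000, €19,000, €20,000; poverty gap index (FGT₁) = 0.09486.
After the €5,000 transfer: below the line — €19,000, €20,000; poverty gap index (FGT₁) = 0.02767.
Reduction = 0.09486 − 0.02767 = 0.067.

0.067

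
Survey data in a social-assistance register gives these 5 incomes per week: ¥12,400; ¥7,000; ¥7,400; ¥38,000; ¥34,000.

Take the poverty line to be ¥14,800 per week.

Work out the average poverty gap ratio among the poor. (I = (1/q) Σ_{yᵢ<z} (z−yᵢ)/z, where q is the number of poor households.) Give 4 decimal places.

Incomes under z: ¥7,000, ¥7,400, ¥12,400 (q = 3 of N = 5).
Shortfall ratios (z−y)/z: 0.5270, 0.5000, 0.1622; sum = 1.189189.
I averages over the q = 3 poor units only: 1.189189 / 3 = 0.3964.

0.3964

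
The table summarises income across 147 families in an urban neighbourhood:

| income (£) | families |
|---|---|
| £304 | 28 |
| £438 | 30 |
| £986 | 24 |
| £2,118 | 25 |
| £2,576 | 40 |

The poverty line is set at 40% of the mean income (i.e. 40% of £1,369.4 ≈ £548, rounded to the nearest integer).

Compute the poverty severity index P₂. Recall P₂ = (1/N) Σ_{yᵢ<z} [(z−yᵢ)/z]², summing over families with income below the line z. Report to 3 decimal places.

0.046

Incomes under z: 28×£304, 30×£438 (q = 58 of N = 147).
Shortfall ratios: (548−304)/548 = 0.4453 (×28); (548−438)/548 = 0.2007 (×30).
Squared: 0.1983 (×28); 0.0403 (×30).
Sum = 6.759843; P₂ = 6.759843 / 147 = 0.046.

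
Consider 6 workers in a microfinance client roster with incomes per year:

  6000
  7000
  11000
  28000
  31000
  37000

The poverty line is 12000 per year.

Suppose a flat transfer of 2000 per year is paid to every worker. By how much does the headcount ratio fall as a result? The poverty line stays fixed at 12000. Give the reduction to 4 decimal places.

Before: below the line — 6000, 7000, 11000; headcount ratio = 0.500000.
After the 2000 transfer: below the line — 8000, 9000; headcount ratio = 0.333333.
Reduction = 0.500000 − 0.333333 = 0.1667.

0.1667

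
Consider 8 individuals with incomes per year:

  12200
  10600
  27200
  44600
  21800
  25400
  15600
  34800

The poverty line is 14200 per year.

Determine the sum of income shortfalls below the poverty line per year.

5600

Below the line: 10600, 12200 (q = 2 of N = 8).
Individual gaps: 14200−10600 = 3600; 14200−12200 = 2000.
Aggregate gap = 5600.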